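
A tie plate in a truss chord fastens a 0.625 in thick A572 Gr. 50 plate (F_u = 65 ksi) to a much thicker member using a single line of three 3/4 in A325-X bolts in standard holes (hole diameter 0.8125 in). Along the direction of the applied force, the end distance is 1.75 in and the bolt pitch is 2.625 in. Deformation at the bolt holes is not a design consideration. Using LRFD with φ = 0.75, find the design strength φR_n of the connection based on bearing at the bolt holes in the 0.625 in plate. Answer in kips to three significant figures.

Per bolt r_n = 1.5 l_c t F_u ≤ 3.0 d t F_u; upper limit = 3.0 × 0.75 × 0.625 × 65 = 91.41 kips.
Edge bolt: l_c = 1.75 − 0.8125/2 = 1.344 in → 1.5 × 1.344 × 0.625 × 65 = 81.88 → r_n = 81.88 kips.
Interior bolts: l_c = 2.625 − 0.8125 = 1.812 in → 1.5 × 1.812 × 0.625 × 65 = 110.4 → r_n = 91.41 kips.
R_n = 1 × 81.88 + 2 × 91.41 = 264.7 kips.
Design strength φR_n = 0.75 × 264.7 = 199 kips.

199 kips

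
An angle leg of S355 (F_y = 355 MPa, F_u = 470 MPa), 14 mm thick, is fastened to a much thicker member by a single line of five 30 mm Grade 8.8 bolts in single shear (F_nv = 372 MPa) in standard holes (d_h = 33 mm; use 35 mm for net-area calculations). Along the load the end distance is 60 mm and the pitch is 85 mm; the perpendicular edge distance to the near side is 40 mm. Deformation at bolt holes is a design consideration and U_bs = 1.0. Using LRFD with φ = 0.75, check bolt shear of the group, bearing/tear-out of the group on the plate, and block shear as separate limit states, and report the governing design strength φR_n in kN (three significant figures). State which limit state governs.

Bolt shear: A_b = π·30²/4 = 706.9 mm²; R_n = 372 × 706.9 × 5 × 1 / 1000 = 1315 kN → 0.75 × 1315 = 986 kN.
Bearing: edge l_c = 43.5, r_n = 343.5 kN; interior l_c = 52, r_n = 410.6 kN; R_n = 343.5 + 4·410.6 = 1986 kN → 1490 kN.
Block shear: A_gv = 5600, A_nv = 3395, A_nt = 315 mm²; R_n = min(0.6F_uA_nv, 0.6F_yA_gv) + U_bs·F_u·A_nt = 1105 kN → 829 kN.
Block shear governs: 829 kN.

829 kN (block shear governs)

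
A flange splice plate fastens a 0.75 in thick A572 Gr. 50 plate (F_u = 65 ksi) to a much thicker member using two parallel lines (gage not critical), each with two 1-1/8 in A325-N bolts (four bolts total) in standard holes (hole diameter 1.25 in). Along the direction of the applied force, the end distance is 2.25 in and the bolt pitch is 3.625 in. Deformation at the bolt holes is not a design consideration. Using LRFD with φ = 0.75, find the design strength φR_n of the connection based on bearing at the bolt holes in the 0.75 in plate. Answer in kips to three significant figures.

425 kips

Per bolt r_n = 1.5 l_c t F_u ≤ 3.0 d t F_u; upper limit = 3.0 × 1.125 × 0.75 × 65 = 164.5 kips.
Edge bolt: l_c = 2.25 − 1.25/2 = 1.625 in → 1.5 × 1.625 × 0.75 × 65 = 118.8 → r_n = 118.8 kips.
Interior bolts: l_c = 3.625 − 1.25 = 2.375 in → 1.5 × 2.375 × 0.75 × 65 = 173.7 → r_n = 164.5 kips.
R_n = 2 × 118.8 + 2 × 164.5 = 566.7 kips.
Design strength φR_n = 0.75 × 566.7 = 425 kips.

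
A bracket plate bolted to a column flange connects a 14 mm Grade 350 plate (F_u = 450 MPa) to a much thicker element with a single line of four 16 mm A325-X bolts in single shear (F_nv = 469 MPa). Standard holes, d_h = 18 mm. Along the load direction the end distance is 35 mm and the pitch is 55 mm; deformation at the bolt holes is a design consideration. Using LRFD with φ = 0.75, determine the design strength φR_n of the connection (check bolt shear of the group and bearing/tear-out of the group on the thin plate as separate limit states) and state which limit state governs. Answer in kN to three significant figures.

Bolt shear: A_b = π·16²/4 = 201.1 mm²; R_n = 469 × 201.1 × 4 × 1 / 1000 = 377.2 kN → 0.75 × 377.2 = 283 kN.
Bearing (1.2 l_c t F_u ≤ 2.4 d t F_u): upper limit = 2.4·16·14·450 / 1000 = 241.9 kN.
  Edge l_c = 35 − 18/2 = 26 → r_n = 196.6 kN; interior l_c = 55 − 18 = 37 → r_n = 241.9 kN.
  R_n,bearing = 1·196.6 + 3·241.9 = 922.3 kN → 0.75 × 922.3 = 692 kN.
Bolt shear governs: 283 kN.

283 kN (bolt shear governs)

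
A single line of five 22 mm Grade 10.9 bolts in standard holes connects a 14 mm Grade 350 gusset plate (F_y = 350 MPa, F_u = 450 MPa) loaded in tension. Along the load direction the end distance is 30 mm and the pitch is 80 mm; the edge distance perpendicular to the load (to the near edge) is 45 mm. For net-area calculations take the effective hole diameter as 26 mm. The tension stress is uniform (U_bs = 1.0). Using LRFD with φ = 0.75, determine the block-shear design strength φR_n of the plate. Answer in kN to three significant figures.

812 kN

Shear plane L_v = 30 + 4·80 = 350 mm; A_gv = 350 × 14 = 4900 mm².
A_nv = (350 − 4.5·26) × 14 = 3262 mm².
A_nt = (45 − 0.5·26) × 14 = 448 mm².
0.6 F_u A_nv = 880.7 kN; 0.6 F_y A_gv = 1029 kN → shear rupture governs the shear term.
R_n = 880.7 + 1.0 × 450 × 448 / 1000 = 1082 kN.
Design strength φR_n = 0.75 × 1082 = 812 kN.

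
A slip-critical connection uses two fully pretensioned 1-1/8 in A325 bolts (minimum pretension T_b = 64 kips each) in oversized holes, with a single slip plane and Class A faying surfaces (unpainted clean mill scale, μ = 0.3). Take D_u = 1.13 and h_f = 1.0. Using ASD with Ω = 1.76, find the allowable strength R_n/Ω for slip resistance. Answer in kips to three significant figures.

24.7 kips

R_n = μ · D_u · h_f · T_b · n_s · n_b = 0.3 × 1.13 × 1.0 × 64 × 1 × 2 = 43.39 kips.
Allowable strength R_n/Ω = 43.39 / 1.76 = 24.7 kips.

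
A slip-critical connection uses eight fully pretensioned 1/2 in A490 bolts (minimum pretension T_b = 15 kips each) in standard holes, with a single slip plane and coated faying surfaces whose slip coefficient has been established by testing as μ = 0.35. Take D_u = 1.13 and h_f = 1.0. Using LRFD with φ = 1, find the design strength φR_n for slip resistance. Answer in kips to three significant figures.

R_n = μ · D_u · h_f · T_b · n_s · n_b = 0.35 × 1.13 × 1.0 × 15 × 1 × 8 = 47.46 kips.
Design strength φR_n = 1 × 47.46 = 47.5 kips.

47.5 kips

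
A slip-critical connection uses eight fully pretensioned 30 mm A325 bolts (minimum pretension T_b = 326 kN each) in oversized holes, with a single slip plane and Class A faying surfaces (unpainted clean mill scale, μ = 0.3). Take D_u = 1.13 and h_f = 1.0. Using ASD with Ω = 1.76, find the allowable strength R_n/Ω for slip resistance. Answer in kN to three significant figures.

502 kN

R_n = μ · D_u · h_f · T_b · n_s · n_b = 0.3 × 1.13 × 1.0 × 326 × 1 × 8 = 884.1 kN.
Allowable strength R_n/Ω = 884.1 / 1.76 = 502 kN.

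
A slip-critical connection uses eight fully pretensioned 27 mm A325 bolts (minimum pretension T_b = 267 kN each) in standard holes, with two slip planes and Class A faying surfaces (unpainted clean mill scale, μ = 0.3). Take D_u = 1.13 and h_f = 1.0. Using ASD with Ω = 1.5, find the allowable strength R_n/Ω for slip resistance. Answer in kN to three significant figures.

965 kN

R_n = μ · D_u · h_f · T_b · n_s · n_b = 0.3 × 1.13 × 1.0 × 267 × 2 × 8 = 1448 kN.
Allowable strength R_n/Ω = 1448 / 1.5 = 965 kN.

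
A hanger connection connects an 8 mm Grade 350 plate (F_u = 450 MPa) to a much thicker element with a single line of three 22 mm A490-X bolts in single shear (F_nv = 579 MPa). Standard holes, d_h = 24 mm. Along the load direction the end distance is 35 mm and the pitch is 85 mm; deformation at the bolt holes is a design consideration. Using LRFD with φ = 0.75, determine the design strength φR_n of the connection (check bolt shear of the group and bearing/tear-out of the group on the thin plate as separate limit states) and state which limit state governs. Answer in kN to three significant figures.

Bolt shear: A_b = π·22²/4 = 380.1 mm²; R_n = 579 × 380.1 × 3 × 1 / 1000 = 660.3 kN → 0.75 × 660.3 = 495 kN.
Bearing (1.2 l_c t F_u ≤ 2.4 d t F_u): upper limit = 2.4·22·8·450 / 1000 = 190.1 kN.
  Edge l_c = 35 − 24/2 = 23 → r_n = 99.36 kN; interior l_c = 85 − 24 = 61 → r_n = 190.1 kN.
  R_n,bearing = 1·99.36 + 2·190.1 = 479.5 kN → 0.75 × 479.5 = 360 kN.
Bearing governs: 360 kN.

360 kN (bearing governs)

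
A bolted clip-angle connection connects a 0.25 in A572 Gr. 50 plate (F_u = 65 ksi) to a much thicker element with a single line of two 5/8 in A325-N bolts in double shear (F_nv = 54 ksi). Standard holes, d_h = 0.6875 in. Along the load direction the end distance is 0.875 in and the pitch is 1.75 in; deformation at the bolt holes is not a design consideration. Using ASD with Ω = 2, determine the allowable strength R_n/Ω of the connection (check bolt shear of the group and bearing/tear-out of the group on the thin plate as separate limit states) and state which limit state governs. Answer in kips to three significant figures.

Bolt shear: A_b = π·0.625²/4 = 0.3068 in²; R_n = 54 × 0.3068 × 2 × 2 = 66.27 kips → 66.27 / 2 = 33.1 kips.
Bearing (1.5 l_c t F_u ≤ 3.0 d t F_u): upper limit = 3.0·0.625·0.25·65 = 30.47 kips.
  Edge l_c = 0.875 − 0.6875/2 = 0.5312 → r_n = 12.95 kips; interior l_c = 1.75 − 0.6875 = 1.062 → r_n = 25.9 kips.
  R_n,bearing = 1·12.95 + 1·25.9 = 38.85 kips → 38.85 / 2 = 19.4 kips.
Bearing governs: 19.4 kips.

19.4 kips (bearing governs)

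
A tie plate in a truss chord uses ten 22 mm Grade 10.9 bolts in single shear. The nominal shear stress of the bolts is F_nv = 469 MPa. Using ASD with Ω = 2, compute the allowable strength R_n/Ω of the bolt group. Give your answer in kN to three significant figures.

A_b = π × 22² / 4 = 380.1 mm².
R_n = F_nv · A_b · n · n_s = 469 × 380.1 × 10 × 1 / 1000 = 1783 kN.
Allowable strength R_n/Ω = 1783 / 2 = 891 kN.

891 kN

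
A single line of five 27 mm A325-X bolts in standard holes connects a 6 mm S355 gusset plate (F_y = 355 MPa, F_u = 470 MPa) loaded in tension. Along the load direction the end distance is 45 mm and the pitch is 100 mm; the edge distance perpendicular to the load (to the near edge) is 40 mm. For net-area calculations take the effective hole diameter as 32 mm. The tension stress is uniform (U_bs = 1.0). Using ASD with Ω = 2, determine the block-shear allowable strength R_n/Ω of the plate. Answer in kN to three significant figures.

Shear plane L_v = 45 + 4·100 = 445 mm; A_gv = 445 × 6 = 2670 mm².
A_nv = (445 − 4.5·32) × 6 = 1806 mm².
A_nt = (40 − 0.5·32) × 6 = 144 mm².
0.6 F_u A_nv = 509.3 kN; 0.6 F_y A_gv = 568.7 kN → shear rupture governs the shear term.
R_n = 509.3 + 1.0 × 470 × 144 / 1000 = 577 kN.
Allowable strength R_n/Ω = 577 / 2 = 288 kN.

288 kN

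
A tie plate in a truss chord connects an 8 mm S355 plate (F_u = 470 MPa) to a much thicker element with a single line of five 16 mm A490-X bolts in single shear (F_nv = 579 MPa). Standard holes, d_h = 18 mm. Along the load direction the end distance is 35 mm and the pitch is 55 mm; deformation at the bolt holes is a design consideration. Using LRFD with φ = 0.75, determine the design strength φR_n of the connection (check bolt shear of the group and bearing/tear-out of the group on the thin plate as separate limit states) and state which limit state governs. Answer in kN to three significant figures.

437 kN (bolt shear governs)

Bolt shear: A_b = π·16²/4 = 201.1 mm²; R_n = 579 × 201.1 × 5 × 1 / 1000 = 582.1 kN → 0.75 × 582.1 = 437 kN.
Bearing (1.2 l_c t F_u ≤ 2.4 d t F_u): upper limit = 2.4·16·8·470 / 1000 = 144.4 kN.
  Edge l_c = 35 − 18/2 = 26 → r_n = 117.3 kN; interior l_c = 55 − 18 = 37 → r_n = 144.4 kN.
  R_n,bearing = 1·117.3 + 4·144.4 = 694.8 kN → 0.75 × 694.8 = 521 kN.
Bolt shear governs: 437 kN.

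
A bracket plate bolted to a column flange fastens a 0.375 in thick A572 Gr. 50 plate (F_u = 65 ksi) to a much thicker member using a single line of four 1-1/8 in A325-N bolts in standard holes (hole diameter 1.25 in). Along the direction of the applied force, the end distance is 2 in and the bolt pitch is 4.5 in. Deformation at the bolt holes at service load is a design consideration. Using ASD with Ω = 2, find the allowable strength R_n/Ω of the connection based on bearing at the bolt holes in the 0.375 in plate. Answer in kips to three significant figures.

Per bolt r_n = 1.2 l_c t F_u ≤ 2.4 d t F_u; upper limit = 2.4 × 1.125 × 0.375 × 65 = 65.81 kips.
Edge bolt: l_c = 2 − 1.25/2 = 1.375 in → 1.2 × 1.375 × 0.375 × 65 = 40.22 → r_n = 40.22 kips.
Interior bolts: l_c = 4.5 − 1.25 = 3.25 in → 1.2 × 3.25 × 0.375 × 65 = 95.06 → r_n = 65.81 kips.
R_n = 1 × 40.22 + 3 × 65.81 = 237.7 kips.
Allowable strength R_n/Ω = 237.7 / 2 = 119 kips.

119 kips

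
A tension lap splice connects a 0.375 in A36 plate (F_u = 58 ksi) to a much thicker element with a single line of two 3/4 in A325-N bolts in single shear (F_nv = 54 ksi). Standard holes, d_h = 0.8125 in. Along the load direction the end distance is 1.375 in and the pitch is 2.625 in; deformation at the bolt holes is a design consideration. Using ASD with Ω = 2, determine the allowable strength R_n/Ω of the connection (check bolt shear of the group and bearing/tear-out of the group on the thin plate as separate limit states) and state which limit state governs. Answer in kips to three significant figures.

Bolt shear: A_b = π·0.75²/4 = 0.4418 in²; R_n = 54 × 0.4418 × 2 × 1 = 47.71 kips → 47.71 / 2 = 23.9 kips.
Bearing (1.2 l_c t F_u ≤ 2.4 d t F_u): upper limit = 2.4·0.75·0.375·58 = 39.15 kips.
  Edge l_c = 1.375 − 0.8125/2 = 0.9688 → r_n = 25.28 kips; interior l_c = 2.625 − 0.8125 = 1.812 → r_n = 39.15 kips.
  R_n,bearing = 1·25.28 + 1·39.15 = 64.43 kips → 64.43 / 2 = 32.2 kips.
Bolt shear governs: 23.9 kips.

23.9 kips (bolt shear governs)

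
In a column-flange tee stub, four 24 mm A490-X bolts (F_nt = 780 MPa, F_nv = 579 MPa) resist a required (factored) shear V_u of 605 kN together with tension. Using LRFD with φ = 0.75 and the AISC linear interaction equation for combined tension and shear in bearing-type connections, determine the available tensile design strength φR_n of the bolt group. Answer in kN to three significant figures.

561 kN

A_b = π·24²/4 = 452.4 mm²; f_rv = 605 × 1000 / (4 × 452.4) = 334.3 MPa.
F'_nt = 1.3 F_nt − (F_nt / φF_nv) f_rv = 1.3·780 − (780/(0.75·579))·334.3 = 413.5 MPa, capped at F_nt → F'_nt = 413.5 MPa.
R_n = F'_nt · A_b · n = 413.5 × 452.4 × 4 / 1000 = 748.2 kN.
Design strength φR_n = 0.75 × 748.2 = 561 kN.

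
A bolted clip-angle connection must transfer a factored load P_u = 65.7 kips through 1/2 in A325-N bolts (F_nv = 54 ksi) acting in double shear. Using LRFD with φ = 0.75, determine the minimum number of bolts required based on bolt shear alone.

5 bolts

A_b = π·0.5²/4 = 0.1963 in².
Per-bolt design strength φR_n = 0.75 × 54 × 0.1963 × 2 = 15.9 kips.
n ≥ 65.7 / 15.9 = 4.131 → use 5 bolts.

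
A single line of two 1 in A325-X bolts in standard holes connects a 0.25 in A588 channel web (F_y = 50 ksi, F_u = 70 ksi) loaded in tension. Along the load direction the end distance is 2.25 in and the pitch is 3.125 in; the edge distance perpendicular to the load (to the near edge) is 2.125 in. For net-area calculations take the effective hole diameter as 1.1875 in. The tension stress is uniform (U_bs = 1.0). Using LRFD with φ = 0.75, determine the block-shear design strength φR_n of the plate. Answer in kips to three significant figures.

Shear plane L_v = 2.25 + 1·3.125 = 5.375 in; A_gv = 5.375 × 0.25 = 1.344 in².
A_nv = (5.375 − 1.5·1.1875) × 0.25 = 0.8984 in².
A_nt = (2.125 − 0.5·1.1875) × 0.25 = 0.3828 in².
0.6 F_u A_nv = 37.73 kips; 0.6 F_y A_gv = 40.31 kips → shear rupture governs the shear term.
R_n = 37.73 + 1.0 × 70 × 0.3828 = 64.53 kips.
Design strength φR_n = 0.75 × 64.53 = 48.4 kips.

48.4 kips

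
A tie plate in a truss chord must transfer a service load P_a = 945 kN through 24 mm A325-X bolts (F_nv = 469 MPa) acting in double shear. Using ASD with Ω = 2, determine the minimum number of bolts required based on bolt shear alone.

A_b = π·24²/4 = 452.4 mm².
Per-bolt allowable strength R_n/Ω = 469 × 452.4 × 2 / 1000 / 2 = 212.2 kN.
n ≥ 945 / 212.2 = 4.454 → use 5 bolts.

5 bolts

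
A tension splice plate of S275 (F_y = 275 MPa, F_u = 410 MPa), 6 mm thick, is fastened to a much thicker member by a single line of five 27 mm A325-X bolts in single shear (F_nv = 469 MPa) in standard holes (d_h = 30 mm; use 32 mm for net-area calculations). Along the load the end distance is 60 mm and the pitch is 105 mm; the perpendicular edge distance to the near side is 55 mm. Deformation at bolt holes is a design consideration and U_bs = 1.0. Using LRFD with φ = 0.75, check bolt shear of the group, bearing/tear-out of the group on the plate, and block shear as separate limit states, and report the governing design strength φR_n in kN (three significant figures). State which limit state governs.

428 kN (block shear governs)

Bolt shear: A_b = π·27²/4 = 572.6 mm²; R_n = 469 × 572.6 × 5 × 1 / 1000 = 1343 kN → 0.75 × 1343 = 1010 kN.
Bearing: edge l_c = 45, r_n = 132.8 kN; interior l_c = 75, r_n = 159.4 kN; R_n = 132.8 + 4·159.4 = 770.5 kN → 578 kN.
Block shear: A_gv = 2880, A_nv = 2016, A_nt = 234 mm²; R_n = min(0.6F_uA_nv, 0.6F_yA_gv) + U_bs·F_u·A_nt = 571.1 kN → 428 kN.
Block shear governs: 428 kN.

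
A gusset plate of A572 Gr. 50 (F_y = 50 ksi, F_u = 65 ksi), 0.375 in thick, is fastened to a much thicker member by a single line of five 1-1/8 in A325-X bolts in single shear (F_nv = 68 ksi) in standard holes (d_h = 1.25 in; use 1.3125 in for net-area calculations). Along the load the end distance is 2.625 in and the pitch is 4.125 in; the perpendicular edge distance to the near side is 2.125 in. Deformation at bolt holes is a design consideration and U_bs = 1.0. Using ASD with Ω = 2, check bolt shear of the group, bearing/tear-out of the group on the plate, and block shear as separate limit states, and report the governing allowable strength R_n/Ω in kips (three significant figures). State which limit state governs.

115 kips (block shear governs)

Bolt shear: A_b = π·1.125²/4 = 0.994 in²; R_n = 68 × 0.994 × 5 × 1 = 338 kips → 338 / 2 = 169 kips.
Bearing: edge l_c = 2, r_n = 58.5 kips; interior l_c = 2.875, r_n = 65.81 kips; R_n = 58.5 + 4·65.81 = 321.8 kips → 161 kips.
Block shear: A_gv = 7.172, A_nv = 4.957, A_nt = 0.5508 in²; R_n = min(0.6F_uA_nv, 0.6F_yA_gv) + U_bs·F_u·A_nt = 229.1 kips → 115 kips.
Block shear governs: 115 kips.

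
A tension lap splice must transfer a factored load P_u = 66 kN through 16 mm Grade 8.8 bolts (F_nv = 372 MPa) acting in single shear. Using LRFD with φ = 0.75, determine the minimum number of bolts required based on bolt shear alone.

A_b = π·16²/4 = 201.1 mm².
Per-bolt design strength φR_n = 0.75 × 372 × 201.1 × 1 / 1000 = 56.1 kN.
n ≥ 66 / 56.1 = 1.177 → use 2 bolts.

2 bolts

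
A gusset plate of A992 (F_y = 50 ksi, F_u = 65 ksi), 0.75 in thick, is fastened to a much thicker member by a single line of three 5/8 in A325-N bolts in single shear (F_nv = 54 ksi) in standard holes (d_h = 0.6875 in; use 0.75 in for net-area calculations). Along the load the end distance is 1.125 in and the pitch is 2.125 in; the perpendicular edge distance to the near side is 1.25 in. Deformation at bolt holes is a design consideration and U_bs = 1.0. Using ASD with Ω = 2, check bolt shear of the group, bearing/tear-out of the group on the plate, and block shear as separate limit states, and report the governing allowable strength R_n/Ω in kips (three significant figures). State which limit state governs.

24.9 kips (bolt shear governs)

Bolt shear: A_b = π·0.625²/4 = 0.3068 in²; R_n = 54 × 0.3068 × 3 × 1 = 49.7 kips → 49.7 / 2 = 24.9 kips.
Bearing: edge l_c = 0.7812, r_n = 45.7 kips; interior l_c = 1.438, r_n = 73.12 kips; R_n = 45.7 + 2·73.12 = 192 kips → 96 kips.
Block shear: A_gv = 4.031, A_nv = 2.625, A_nt = 0.6562 in²; R_n = min(0.6F_uA_nv, 0.6F_yA_gv) + U_bs·F_u·A_nt = 145 kips → 72.5 kips.
Bolt shear governs: 24.9 kips.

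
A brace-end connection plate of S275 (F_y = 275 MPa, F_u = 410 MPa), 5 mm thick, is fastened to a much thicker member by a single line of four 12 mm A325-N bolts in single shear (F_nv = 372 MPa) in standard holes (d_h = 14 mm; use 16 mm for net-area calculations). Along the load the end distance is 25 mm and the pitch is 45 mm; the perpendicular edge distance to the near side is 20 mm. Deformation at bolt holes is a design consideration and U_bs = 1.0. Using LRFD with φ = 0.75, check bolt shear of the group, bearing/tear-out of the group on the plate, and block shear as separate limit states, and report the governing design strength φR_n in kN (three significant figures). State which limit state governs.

114 kN (block shear governs)

Bolt shear: A_b = π·12²/4 = 113.1 mm²; R_n = 372 × 113.1 × 4 × 1 / 1000 = 168.3 kN → 0.75 × 168.3 = 126 kN.
Bearing: edge l_c = 18, r_n = 44.28 kN; interior l_c = 31, r_n = 59.04 kN; R_n = 44.28 + 3·59.04 = 221.4 kN → 166 kN.
Block shear: A_gv = 800, A_nv = 520, A_nt = 60 mm²; R_n = min(0.6F_uA_nv, 0.6F_yA_gv) + U_bs·F_u·A_nt = 152.5 kN → 114 kN.
Block shear governs: 114 kN.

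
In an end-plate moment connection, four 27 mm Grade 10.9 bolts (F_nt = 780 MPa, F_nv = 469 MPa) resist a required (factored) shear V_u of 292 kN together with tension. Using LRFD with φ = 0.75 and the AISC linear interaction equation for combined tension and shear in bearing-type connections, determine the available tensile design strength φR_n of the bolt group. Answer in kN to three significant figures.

1260 kN

A_b = π·27²/4 = 572.6 mm²; f_rv = 292 × 1000 / (4 × 572.6) = 127.5 MPa.
F'_nt = 1.3 F_nt − (F_nt / φF_nv) f_rv = 1.3·780 − (780/(0.75·469))·127.5 = 731.3 MPa, capped at F_nt → F'_nt = 731.3 MPa.
R_n = F'_nt · A_b · n = 731.3 × 572.6 × 4 / 1000 = 1675 kN.
Design strength φR_n = 0.75 × 1675 = 1260 kN.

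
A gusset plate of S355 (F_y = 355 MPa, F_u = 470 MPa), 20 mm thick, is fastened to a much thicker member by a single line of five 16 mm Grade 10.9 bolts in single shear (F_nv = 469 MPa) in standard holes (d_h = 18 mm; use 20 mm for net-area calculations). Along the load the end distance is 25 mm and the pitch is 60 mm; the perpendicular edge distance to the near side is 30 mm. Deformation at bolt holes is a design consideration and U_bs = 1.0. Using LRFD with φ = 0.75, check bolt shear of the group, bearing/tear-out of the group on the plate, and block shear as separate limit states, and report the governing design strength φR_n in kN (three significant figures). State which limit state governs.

354 kN (bolt shear governs)

Bolt shear: A_b = π·16²/4 = 201.1 mm²; R_n = 469 × 201.1 × 5 × 1 / 1000 = 471.5 kN → 0.75 × 471.5 = 354 kN.
Bearing: edge l_c = 16, r_n = 180.5 kN; interior l_c = 42, r_n = 361 kN; R_n = 180.5 + 4·361 = 1624 kN → 1220 kN.
Block shear: A_gv = 5300, A_nv = 3500, A_nt = 400 mm²; R_n = min(0.6F_uA_nv, 0.6F_yA_gv) + U_bs·F_u·A_nt = 1175 kN → 881 kN.
Bolt shear governs: 354 kN.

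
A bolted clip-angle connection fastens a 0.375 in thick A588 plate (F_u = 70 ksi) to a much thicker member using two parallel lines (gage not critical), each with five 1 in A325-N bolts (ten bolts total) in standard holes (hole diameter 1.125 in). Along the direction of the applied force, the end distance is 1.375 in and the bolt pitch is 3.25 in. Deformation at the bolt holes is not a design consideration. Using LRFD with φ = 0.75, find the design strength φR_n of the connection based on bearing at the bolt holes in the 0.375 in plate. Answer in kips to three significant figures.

520 kips

Per bolt r_n = 1.5 l_c t F_u ≤ 3.0 d t F_u; upper limit = 3.0 × 1 × 0.375 × 70 = 78.75 kips.
Edge bolt: l_c = 1.375 − 1.125/2 = 0.8125 in → 1.5 × 0.8125 × 0.375 × 70 = 31.99 → r_n = 31.99 kips.
Interior bolts: l_c = 3.25 − 1.125 = 2.125 in → 1.5 × 2.125 × 0.375 × 70 = 83.67 → r_n = 78.75 kips.
R_n = 2 × 31.99 + 8 × 78.75 = 694 kips.
Design strength φR_n = 0.75 × 694 = 520 kips.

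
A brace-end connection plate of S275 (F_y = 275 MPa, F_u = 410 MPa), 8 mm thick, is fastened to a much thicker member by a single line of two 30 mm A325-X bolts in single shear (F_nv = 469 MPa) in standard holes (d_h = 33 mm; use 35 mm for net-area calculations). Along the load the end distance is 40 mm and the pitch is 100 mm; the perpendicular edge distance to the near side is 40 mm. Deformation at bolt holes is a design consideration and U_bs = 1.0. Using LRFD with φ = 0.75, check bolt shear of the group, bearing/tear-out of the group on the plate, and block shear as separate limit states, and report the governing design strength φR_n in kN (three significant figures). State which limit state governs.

184 kN (block shear governs)

Bolt shear: A_b = π·30²/4 = 706.9 mm²; R_n = 469 × 706.9 × 2 × 1 / 1000 = 663 kN → 0.75 × 663 = 497 kN.
Bearing: edge l_c = 23.5, r_n = 92.5 kN; interior l_c = 67, r_n = 236.2 kN; R_n = 92.5 + 1·236.2 = 328.7 kN → 246 kN.
Block shear: A_gv = 1120, A_nv = 700, A_nt = 180 mm²; R_n = min(0.6F_uA_nv, 0.6F_yA_gv) + U_bs·F_u·A_nt = 246 kN → 184 kN.
Block shear governs: 184 kN.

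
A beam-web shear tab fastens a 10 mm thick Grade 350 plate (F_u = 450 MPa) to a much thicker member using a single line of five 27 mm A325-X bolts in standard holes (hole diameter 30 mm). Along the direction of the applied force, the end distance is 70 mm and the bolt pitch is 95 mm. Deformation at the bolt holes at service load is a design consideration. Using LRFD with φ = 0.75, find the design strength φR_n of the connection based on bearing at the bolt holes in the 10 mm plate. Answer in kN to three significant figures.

1090 kN

Per bolt r_n = 1.2 l_c t F_u ≤ 2.4 d t F_u; upper limit = 2.4 × 27 × 10 × 450 / 1000 = 291.6 kN.
Edge bolt: l_c = 70 − 30/2 = 55 mm → 1.2 × 55 × 10 × 450 / 1000 = 297 → r_n = 291.6 kN.
Interior bolts: l_c = 95 − 30 = 65 mm → 1.2 × 65 × 10 × 450 / 1000 = 351 → r_n = 291.6 kN.
R_n = 1 × 291.6 + 4 × 291.6 = 1458 kN.
Design strength φR_n = 0.75 × 1458 = 1090 kN.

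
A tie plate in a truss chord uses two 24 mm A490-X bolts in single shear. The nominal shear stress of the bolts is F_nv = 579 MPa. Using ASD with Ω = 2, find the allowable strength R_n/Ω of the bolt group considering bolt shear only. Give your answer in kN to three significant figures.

262 kN

A_b = π × 24² / 4 = 452.4 mm².
R_n = F_nv · A_b · n · n_s = 579 × 452.4 × 2 × 1 / 1000 = 523.9 kN.
Allowable strength R_n/Ω = 523.9 / 2 = 262 kN.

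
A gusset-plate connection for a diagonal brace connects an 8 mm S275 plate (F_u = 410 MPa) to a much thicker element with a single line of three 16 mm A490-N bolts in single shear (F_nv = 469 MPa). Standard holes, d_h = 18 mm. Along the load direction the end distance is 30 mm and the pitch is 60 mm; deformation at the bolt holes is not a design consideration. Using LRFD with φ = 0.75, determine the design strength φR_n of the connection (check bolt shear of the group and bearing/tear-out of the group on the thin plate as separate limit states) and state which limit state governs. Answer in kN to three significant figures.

Bolt shear: A_b = π·16²/4 = 201.1 mm²; R_n = 469 × 201.1 × 3 × 1 / 1000 = 282.9 kN → 0.75 × 282.9 = 212 kN.
Bearing (1.5 l_c t F_u ≤ 3.0 d t F_u): upper limit = 3.0·16·8·410 / 1000 = 157.4 kN.
  Edge l_c = 30 − 18/2 = 21 → r_n = 103.3 kN; interior l_c = 60 − 18 = 42 → r_n = 157.4 kN.
  R_n,bearing = 1·103.3 + 2·157.4 = 418.2 kN → 0.75 × 418.2 = 314 kN.
Bolt shear governs: 212 kN.

212 kN (bolt shear governs)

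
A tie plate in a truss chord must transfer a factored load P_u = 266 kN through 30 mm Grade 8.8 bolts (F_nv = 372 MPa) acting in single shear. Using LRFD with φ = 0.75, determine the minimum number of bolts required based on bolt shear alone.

A_b = π·30²/4 = 706.9 mm².
Per-bolt design strength φR_n = 0.75 × 372 × 706.9 × 1 / 1000 = 197.2 kN.
n ≥ 266 / 197.2 = 1.349 → use 2 bolts.

2 bolts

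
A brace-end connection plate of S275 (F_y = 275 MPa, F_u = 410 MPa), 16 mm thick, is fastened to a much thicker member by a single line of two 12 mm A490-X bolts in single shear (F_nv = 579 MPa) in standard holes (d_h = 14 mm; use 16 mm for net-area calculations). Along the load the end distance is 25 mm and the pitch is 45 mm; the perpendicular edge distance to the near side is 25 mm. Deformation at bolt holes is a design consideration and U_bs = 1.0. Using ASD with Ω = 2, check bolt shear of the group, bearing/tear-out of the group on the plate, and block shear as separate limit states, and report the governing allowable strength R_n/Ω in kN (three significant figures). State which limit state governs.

65.5 kN (bolt shear governs)

Bolt shear: A_b = π·12²/4 = 113.1 mm²; R_n = 579 × 113.1 × 2 × 1 / 1000 = 131 kN → 131 / 2 = 65.5 kN.
Bearing: edge l_c = 18, r_n = 141.7 kN; interior l_c = 31, r_n = 188.9 kN; R_n = 141.7 + 1·188.9 = 330.6 kN → 165 kN.
Block shear: A_gv = 1120, A_nv = 736, A_nt = 272 mm²; R_n = min(0.6F_uA_nv, 0.6F_yA_gv) + U_bs·F_u·A_nt = 292.6 kN → 146 kN.
Bolt shear governs: 65.5 kN.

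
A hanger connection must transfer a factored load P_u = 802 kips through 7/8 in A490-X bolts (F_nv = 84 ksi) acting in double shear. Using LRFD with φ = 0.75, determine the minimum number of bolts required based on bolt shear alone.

11 bolts

A_b = π·0.875²/4 = 0.6013 in².
Per-bolt design strength φR_n = 0.75 × 84 × 0.6013 × 2 = 75.77 kips.
n ≥ 802 / 75.77 = 10.59 → use 11 bolts.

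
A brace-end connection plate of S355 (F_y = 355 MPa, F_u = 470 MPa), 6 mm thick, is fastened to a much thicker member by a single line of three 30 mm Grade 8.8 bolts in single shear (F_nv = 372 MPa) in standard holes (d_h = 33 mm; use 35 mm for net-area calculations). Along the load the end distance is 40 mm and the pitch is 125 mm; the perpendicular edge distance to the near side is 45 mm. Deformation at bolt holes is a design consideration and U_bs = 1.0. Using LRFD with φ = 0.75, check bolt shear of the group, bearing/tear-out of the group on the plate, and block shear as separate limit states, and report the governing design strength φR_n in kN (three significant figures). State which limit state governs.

315 kN (block shear governs)

Bolt shear: A_b = π·30²/4 = 706.9 mm²; R_n = 372 × 706.9 × 3 × 1 / 1000 = 788.9 kN → 0.75 × 788.9 = 592 kN.
Bearing: edge l_c = 23.5, r_n = 79.52 kN; interior l_c = 92, r_n = 203 kN; R_n = 79.52 + 2·203 = 485.6 kN → 364 kN.
Block shear: A_gv = 1740, A_nv = 1215, A_nt = 165 mm²; R_n = min(0.6F_uA_nv, 0.6F_yA_gv) + U_bs·F_u·A_nt = 420.2 kN → 315 kN.
Block shear governs: 315 kN.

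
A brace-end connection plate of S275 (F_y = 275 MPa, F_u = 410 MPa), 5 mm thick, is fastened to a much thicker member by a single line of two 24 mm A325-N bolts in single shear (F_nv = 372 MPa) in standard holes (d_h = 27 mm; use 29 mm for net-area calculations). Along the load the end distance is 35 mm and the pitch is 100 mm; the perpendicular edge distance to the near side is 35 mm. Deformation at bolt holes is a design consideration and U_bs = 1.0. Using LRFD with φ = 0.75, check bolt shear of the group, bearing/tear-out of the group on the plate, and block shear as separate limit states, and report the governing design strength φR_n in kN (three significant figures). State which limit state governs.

115 kN (block shear governs)

Bolt shear: A_b = π·24²/4 = 452.4 mm²; R_n = 372 × 452.4 × 2 × 1 / 1000 = 336.6 kN → 0.75 × 336.6 = 252 kN.
Bearing: edge l_c = 21.5, r_n = 52.89 kN; interior l_c = 73, r_n = 118.1 kN; R_n = 52.89 + 1·118.1 = 171 kN → 128 kN.
Block shear: A_gv = 675, A_nv = 457.5, A_nt = 102.5 mm²; R_n = min(0.6F_uA_nv, 0.6F_yA_gv) + U_bs·F_u·A_nt = 153.4 kN → 115 kN.
Block shear governs: 115 kN.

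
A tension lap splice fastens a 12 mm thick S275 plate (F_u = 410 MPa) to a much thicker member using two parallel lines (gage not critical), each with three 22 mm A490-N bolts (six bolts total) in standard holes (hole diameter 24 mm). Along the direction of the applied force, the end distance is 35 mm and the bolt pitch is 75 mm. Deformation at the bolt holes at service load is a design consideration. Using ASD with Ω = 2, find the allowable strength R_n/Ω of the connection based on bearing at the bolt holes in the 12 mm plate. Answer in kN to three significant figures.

Per bolt r_n = 1.2 l_c t F_u ≤ 2.4 d t F_u; upper limit = 2.4 × 22 × 12 × 410 / 1000 = 259.8 kN.
Edge bolt: l_c = 35 − 24/2 = 23 mm → 1.2 × 23 × 12 × 410 / 1000 = 135.8 → r_n = 135.8 kN.
Interior bolts: l_c = 75 − 24 = 51 mm → 1.2 × 51 × 12 × 410 / 1000 = 301.1 → r_n = 259.8 kN.
R_n = 2 × 135.8 + 4 × 259.8 = 1311 kN.
Allowable strength R_n/Ω = 1311 / 2 = 655 kN.

655 kN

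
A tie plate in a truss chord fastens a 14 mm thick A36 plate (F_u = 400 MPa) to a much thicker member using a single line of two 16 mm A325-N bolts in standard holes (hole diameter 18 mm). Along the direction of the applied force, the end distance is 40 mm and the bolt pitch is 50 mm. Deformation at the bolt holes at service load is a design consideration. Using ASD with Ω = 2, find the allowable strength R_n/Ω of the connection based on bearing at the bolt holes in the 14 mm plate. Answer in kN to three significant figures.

Per bolt r_n = 1.2 l_c t F_u ≤ 2.4 d t F_u; upper limit = 2.4 × 16 × 14 × 400 / 1000 = 215 kN.
Edge bolt: l_c = 40 − 18/2 = 31 mm → 1.2 × 31 × 14 × 400 / 1000 = 208.3 → r_n = 208.3 kN.
Interior bolts: l_c = 50 − 18 = 32 mm → 1.2 × 32 × 14 × 400 / 1000 = 215 → r_n = 215 kN.
R_n = 1 × 208.3 + 1 × 215 = 423.4 kN.
Allowable strength R_n/Ω = 423.4 / 2 = 212 kN.

212 kN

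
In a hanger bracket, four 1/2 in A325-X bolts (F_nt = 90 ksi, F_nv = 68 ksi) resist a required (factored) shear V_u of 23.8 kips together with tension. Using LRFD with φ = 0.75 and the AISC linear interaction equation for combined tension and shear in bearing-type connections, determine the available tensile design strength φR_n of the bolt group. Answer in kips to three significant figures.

A_b = π·0.5²/4 = 0.1963 in²; f_rv = 23.8 / (4 × 0.1963) = 30.3 ksi.
F'_nt = 1.3 F_nt − (F_nt / φF_nv) f_rv = 1.3·90 − (90/(0.75·68))·30.3 = 63.52 ksi, capped at F_nt → F'_nt = 63.52 ksi.
R_n = F'_nt · A_b · n = 63.52 × 0.1963 × 4 = 49.89 kips.
Design strength φR_n = 0.75 × 49.89 = 37.4 kips.

37.4 kips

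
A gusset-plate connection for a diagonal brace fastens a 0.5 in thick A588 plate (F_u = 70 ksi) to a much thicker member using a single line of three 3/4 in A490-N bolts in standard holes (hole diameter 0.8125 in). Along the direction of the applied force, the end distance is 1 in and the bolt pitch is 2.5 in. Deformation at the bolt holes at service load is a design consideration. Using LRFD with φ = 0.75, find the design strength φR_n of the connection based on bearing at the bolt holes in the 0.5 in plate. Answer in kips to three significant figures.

113 kips

Per bolt r_n = 1.2 l_c t F_u ≤ 2.4 d t F_u; upper limit = 2.4 × 0.75 × 0.5 × 70 = 63 kips.
Edge bolt: l_c = 1 − 0.8125/2 = 0.5938 in → 1.2 × 0.5938 × 0.5 × 70 = 24.94 → r_n = 24.94 kips.
Interior bolts: l_c = 2.5 − 0.8125 = 1.688 in → 1.2 × 1.688 × 0.5 × 70 = 70.88 → r_n = 63 kips.
R_n = 1 × 24.94 + 2 × 63 = 150.9 kips.
Design strength φR_n = 0.75 × 150.9 = 113 kips.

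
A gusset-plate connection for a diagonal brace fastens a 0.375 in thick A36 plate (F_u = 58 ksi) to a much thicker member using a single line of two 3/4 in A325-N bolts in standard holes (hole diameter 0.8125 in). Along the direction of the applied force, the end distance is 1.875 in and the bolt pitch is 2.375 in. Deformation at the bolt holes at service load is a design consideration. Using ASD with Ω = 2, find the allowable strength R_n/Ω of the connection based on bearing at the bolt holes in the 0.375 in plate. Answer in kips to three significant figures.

38.7 kips

Per bolt r_n = 1.2 l_c t F_u ≤ 2.4 d t F_u; upper limit = 2.4 × 0.75 × 0.375 × 58 = 39.15 kips.
Edge bolt: l_c = 1.875 − 0.8125/2 = 1.469 in → 1.2 × 1.469 × 0.375 × 58 = 38.33 → r_n = 38.33 kips.
Interior bolts: l_c = 2.375 − 0.8125 = 1.562 in → 1.2 × 1.562 × 0.375 × 58 = 40.78 → r_n = 39.15 kips.
R_n = 1 × 38.33 + 1 × 39.15 = 77.48 kips.
Allowable strength R_n/Ω = 77.48 / 2 = 38.7 kips.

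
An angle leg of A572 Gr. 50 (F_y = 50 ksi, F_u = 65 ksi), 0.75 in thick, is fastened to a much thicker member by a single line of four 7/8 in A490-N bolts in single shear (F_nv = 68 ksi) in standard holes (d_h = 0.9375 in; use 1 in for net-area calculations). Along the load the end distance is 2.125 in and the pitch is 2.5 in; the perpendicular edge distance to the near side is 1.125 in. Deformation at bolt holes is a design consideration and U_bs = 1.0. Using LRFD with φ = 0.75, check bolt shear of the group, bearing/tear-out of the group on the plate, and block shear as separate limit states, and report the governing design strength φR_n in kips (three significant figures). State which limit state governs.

123 kips (bolt shear governs)

Bolt shear: A_b = π·0.875²/4 = 0.6013 in²; R_n = 68 × 0.6013 × 4 × 1 = 163.6 kips → 0.75 × 163.6 = 123 kips.
Bearing: edge l_c = 1.656, r_n = 96.89 kips; interior l_c = 1.562, r_n = 91.41 kips; R_n = 96.89 + 3·91.41 = 371.1 kips → 278 kips.
Block shear: A_gv = 7.219, A_nv = 4.594, A_nt = 0.4688 in²; R_n = min(0.6F_uA_nv, 0.6F_yA_gv) + U_bs·F_u·A_nt = 209.6 kips → 157 kips.
Bolt shear governs: 123 kips.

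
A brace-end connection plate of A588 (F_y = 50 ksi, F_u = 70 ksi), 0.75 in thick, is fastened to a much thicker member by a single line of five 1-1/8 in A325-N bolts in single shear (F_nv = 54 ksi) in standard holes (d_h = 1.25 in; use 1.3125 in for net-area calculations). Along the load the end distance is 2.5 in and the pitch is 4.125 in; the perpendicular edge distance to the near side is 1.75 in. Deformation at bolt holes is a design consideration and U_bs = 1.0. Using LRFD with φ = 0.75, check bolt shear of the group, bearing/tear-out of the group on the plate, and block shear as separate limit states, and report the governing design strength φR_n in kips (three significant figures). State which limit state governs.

Bolt shear: A_b = π·1.125²/4 = 0.994 in²; R_n = 54 × 0.994 × 5 × 1 = 268.4 kips → 0.75 × 268.4 = 201 kips.
Bearing: edge l_c = 1.875, r_n = 118.1 kips; interior l_c = 2.875, r_n = 141.8 kips; R_n = 118.1 + 4·141.8 = 685.1 kips → 514 kips.
Block shear: A_gv = 14.25, A_nv = 9.82, A_nt = 0.8203 in²; R_n = min(0.6F_uA_nv, 0.6F_yA_gv) + U_bs·F_u·A_nt = 469.9 kips → 352 kips.
Bolt shear governs: 201 kips.

201 kips (bolt shear governs)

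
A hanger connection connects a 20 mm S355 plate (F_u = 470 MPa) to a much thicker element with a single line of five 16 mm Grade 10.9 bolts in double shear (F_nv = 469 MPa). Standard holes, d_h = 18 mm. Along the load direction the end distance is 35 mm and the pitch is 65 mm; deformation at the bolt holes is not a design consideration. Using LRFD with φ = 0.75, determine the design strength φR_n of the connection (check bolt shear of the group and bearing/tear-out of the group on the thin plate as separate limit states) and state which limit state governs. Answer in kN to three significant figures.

Bolt shear: A_b = π·16²/4 = 201.1 mm²; R_n = 469 × 201.1 × 5 × 2 / 1000 = 943 kN → 0.75 × 943 = 707 kN.
Bearing (1.5 l_c t F_u ≤ 3.0 d t F_u): upper limit = 3.0·16·20·470 / 1000 = 451.2 kN.
  Edge l_c = 35 − 18/2 = 26 → r_n = 366.6 kN; interior l_c = 65 − 18 = 47 → r_n = 451.2 kN.
  R_n,bearing = 1·366.6 + 4·451.2 = 2171 kN → 0.75 × 2171 = 1630 kN.
Bolt shear governs: 707 kN.

707 kN (bolt shear governs)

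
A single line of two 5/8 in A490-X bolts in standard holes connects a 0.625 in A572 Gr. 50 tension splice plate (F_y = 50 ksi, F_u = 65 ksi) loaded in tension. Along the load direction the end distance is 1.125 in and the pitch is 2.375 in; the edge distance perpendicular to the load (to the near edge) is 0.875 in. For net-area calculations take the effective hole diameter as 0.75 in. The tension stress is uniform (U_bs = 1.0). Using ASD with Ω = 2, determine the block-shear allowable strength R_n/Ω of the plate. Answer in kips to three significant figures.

39.1 kips

Shear plane L_v = 1.125 + 1·2.375 = 3.5 in; A_gv = 3.5 × 0.625 = 2.188 in².
A_nv = (3.5 − 1.5·0.75) × 0.625 = 1.484 in².
A_nt = (0.875 − 0.5·0.75) × 0.625 = 0.3125 in².
0.6 F_u A_nv = 57.89 kips; 0.6 F_y A_gv = 65.62 kips → shear rupture governs the shear term.
R_n = 57.89 + 1.0 × 65 × 0.3125 = 78.2 kips.
Allowable strength R_n/Ω = 78.2 / 2 = 39.1 kips.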